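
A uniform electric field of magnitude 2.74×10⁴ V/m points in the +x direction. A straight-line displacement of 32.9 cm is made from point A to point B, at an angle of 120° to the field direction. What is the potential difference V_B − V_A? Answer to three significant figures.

Only the component of displacement along E changes the potential: ΔV = −E·d·cosθ.
ΔV = −(2.74×10⁴ V/m)(0.329 m)cos120° = 4510 V.

4510 V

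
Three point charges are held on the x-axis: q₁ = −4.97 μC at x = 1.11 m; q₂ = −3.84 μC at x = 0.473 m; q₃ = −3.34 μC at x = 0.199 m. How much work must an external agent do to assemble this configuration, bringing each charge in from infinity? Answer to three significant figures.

0.854 J

The work to assemble the configuration equals its total potential energy, U = Σ kqᵢqⱼ/rᵢⱼ over all pairs.
Pair separations: r₁₂ = 0.637 m, r₁₃ = 0.911 m, r₂₃ = 0.274 m.
U = (0.269) + (0.164) + (0.421) = 0.854 J.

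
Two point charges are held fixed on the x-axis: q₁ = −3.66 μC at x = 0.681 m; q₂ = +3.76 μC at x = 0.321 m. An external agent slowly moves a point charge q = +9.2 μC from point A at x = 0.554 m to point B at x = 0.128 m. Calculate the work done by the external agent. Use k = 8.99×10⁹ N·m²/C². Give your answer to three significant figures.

2.11 J

For quasistatic motion the external work equals the change in potential energy: W_ext = qΔV = q(V_B − V_A).
At A: distances to the source charges are 0.127 m, 0.233 m; V_A = Σ kqᵢ/rᵢ = -1.14×10⁵ V.
At B: distances to the source charges are 0.553 m, 0.193 m; V_B = Σ kqᵢ/rᵢ = 1.16×10⁵ V.
ΔV = V_B − V_A = 2.30×10⁵ V.
W_ext = qΔV = (9.20×10⁻⁶ C)(2.30×10⁵ V) = 2.11 J.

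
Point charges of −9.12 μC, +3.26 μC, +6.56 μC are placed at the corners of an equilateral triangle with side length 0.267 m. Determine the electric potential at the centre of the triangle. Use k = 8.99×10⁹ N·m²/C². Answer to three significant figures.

The total potential is the scalar sum of each charge's contribution, V = Σ kqᵢ/rᵢ.
The distance from each vertex to the centroid is a/√3 = 0.154 m.
V = k[(-9.12×10⁻⁶)/(0.154) + (3.26×10⁻⁶)/(0.154) + (6.56×10⁻⁶)/(0.154)] = 4.08×10⁴ V.

4.08×10⁴ V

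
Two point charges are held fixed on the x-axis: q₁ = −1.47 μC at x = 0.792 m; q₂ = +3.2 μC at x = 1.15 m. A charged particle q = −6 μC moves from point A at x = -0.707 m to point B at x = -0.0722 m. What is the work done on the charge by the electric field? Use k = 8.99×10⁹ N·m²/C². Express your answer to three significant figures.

The work done by the electric force is W_field = −ΔU = −q(V_B − V_A) = q(V_A − V_B).
At A: distances to the source charges are 1.50 m, 1.86 m; V_A = Σ kqᵢ/rᵢ = 6680 V.
At B: distances to the source charges are 0.864 m, 1.22 m; V_B = Σ kqᵢ/rᵢ = 8250 V.
ΔV = V_B − V_A = 1570 V.
W_field = −qΔV = −(-6.00×10⁻⁶ C)(1570 V) = 9.42×10⁻³ J.

9.42×10⁻³ J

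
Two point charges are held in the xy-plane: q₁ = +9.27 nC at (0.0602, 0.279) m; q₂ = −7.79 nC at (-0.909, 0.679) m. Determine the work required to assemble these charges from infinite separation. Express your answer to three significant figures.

-6.19×10⁻⁷ J

The work to assemble the configuration equals its total potential energy, U = Σ kqᵢqⱼ/rᵢⱼ over all pairs.
Pair separations: r₁₂ = 1.05 m.
U = (-6.19×10⁻⁷) = -6.19×10⁻⁷ J.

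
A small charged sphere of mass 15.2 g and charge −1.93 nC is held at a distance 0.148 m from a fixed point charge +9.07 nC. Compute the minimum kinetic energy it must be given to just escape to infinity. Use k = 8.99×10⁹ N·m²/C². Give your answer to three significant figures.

To just escape, total mechanical energy must reach zero at infinity: ½mv²_min + U = 0, so ½mv²_min = −U = |kQq|/r.
|U| = |kQq|/r = (8.99×10⁹ N·m²/C²)(9.07×10⁻⁹)(1.93×10⁻⁹)/(0.148) = 1.06×10⁻⁶ J.

1.06×10⁻⁶ J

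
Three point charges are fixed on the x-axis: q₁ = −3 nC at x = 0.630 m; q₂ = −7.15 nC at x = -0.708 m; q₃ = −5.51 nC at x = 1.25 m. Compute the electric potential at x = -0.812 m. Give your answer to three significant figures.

The total potential is the scalar sum of each charge's contribution, V = Σ kqᵢ/rᵢ.
Distances from the field point to each charge: r₁ = 1.44 m, r₂ = 0.104 m, r₃ = 2.06 m.
V = k[(-3.00×10⁻⁹)/(1.44) + (-7.15×10⁻⁹)/(0.104) + (-5.51×10⁻⁹)/(2.06)] = -661 V.

-661 V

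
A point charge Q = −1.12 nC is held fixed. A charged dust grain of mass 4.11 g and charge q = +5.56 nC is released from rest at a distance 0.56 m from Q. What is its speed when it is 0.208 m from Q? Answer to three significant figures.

Only the electrostatic force acts, so mechanical energy is conserved: ½mv² = U₁ − U₂ = kQq(1/r₁ − 1/r₂).
U₁ − U₂ = (8.99×10⁹ N·m²/C²)(-1.12×10⁻⁹ C)(5.56×10⁻⁹ C)(1/0.560 − 1/0.208) = 1.69×10⁻⁷ J.
v = √(2·1.69×10⁻⁷/4.11×10⁻³) = 9.07×10⁻³ m/s.

9.07×10⁻³ m/s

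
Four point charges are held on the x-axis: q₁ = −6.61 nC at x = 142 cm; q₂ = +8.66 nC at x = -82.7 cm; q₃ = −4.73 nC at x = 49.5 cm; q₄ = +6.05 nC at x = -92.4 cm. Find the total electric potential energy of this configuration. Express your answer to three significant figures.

4.32×10⁻⁶ J

The work to assemble the configuration equals its total potential energy, U = Σ kqᵢqⱼ/rᵢⱼ over all pairs.
Pair separations: r₁₂ = 2.25 m, r₁₃ = 0.925 m, r₁₄ = 2.34 m, r₂₃ = 1.32 m, r₂₄ = 0.0970 m, r₃₄ = 1.42 m.
Summing all 6 pair terms gives U = 4.32×10⁻⁶ J.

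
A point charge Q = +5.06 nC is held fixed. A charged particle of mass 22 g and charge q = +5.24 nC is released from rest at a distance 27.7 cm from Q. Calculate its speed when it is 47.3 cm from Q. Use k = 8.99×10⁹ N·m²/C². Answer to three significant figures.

5.69×10⁻³ m/s

Only the electrostatic force acts, so mechanical energy is conserved: ½mv² = U₁ − U₂ = kQq(1/r₁ − 1/r₂).
U₁ − U₂ = (8.99×10⁹ N·m²/C²)(5.06×10⁻⁹ C)(5.24×10⁻⁹ C)(1/0.277 − 1/0.473) = 3.57×10⁻⁷ J.
v = √(2·3.57×10⁻⁷/0.0220) = 5.69×10⁻³ m/s.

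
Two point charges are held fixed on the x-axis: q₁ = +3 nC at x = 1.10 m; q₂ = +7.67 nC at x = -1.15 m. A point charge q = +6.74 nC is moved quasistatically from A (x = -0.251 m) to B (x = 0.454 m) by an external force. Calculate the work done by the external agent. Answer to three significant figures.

-8.04×10⁻⁸ J

For quasistatic motion the external work equals the change in potential energy: W_ext = qΔV = q(V_B − V_A).
At A: distances to the source charges are 1.35 m, 0.899 m; V_A = Σ kqᵢ/rᵢ = 96.7 V.
At B: distances to the source charges are 0.646 m, 1.60 m; V_B = Σ kqᵢ/rᵢ = 84.7 V.
ΔV = V_B − V_A = -11.9 V.
W_ext = qΔV = (6.74×10⁻⁹ C)(-11.9 V) = -8.04×10⁻⁸ J.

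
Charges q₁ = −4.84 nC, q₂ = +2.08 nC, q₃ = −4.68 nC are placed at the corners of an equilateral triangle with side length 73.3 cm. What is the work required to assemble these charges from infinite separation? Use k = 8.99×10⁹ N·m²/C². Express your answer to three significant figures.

3.49×10⁻⁸ J

The assembly work is the sum of pairwise potential energies, U = Σ_{i<j} kqᵢqⱼ/rᵢⱼ.
All three pair separations equal the side length, 0.733 m.
U = (-1.23×10⁻⁷) + (2.78×10⁻⁷) + (-1.19×10⁻⁷) = 3.49×10⁻⁸ J.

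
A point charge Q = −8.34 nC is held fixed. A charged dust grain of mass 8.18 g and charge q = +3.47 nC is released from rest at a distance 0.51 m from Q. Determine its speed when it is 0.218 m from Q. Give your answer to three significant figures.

Only the electrostatic force acts, so mechanical energy is conserved: ½mv² = U₁ − U₂ = kQq(1/r₁ − 1/r₂).
U₁ − U₂ = (8.99×10⁹ N·m²/C²)(-8.34×10⁻⁹ C)(3.47×10⁻⁹ C)(1/0.510 − 1/0.218) = 6.83×10⁻⁷ J.
v = √(2·6.83×10⁻⁷/8.18×10⁻³) = 0.0129 m/s.

0.0129 m/s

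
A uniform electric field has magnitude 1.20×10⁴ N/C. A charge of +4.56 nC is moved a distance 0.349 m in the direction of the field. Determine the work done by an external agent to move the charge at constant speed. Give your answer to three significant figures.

The potential change for a displacement 0.349 m in the direction of the field is ΔV = −Ed = -4190 V.
W_ext = qΔV = -1.91×10⁻⁵ J.

-1.91×10⁻⁵ J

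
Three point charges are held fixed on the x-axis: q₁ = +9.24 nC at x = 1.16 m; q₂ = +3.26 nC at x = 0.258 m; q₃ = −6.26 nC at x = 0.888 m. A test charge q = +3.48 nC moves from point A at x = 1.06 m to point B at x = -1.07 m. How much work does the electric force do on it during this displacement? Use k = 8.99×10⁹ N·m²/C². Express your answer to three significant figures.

1.77×10⁻⁶ J

The work done by the electric force is W_field = −ΔU = −q(V_B − V_A) = q(V_A − V_B).
At A: distances to the source charges are 0.100 m, 0.802 m, 0.172 m; V_A = Σ kqᵢ/rᵢ = 540 V.
At B: distances to the source charges are 2.23 m, 1.33 m, 1.96 m; V_B = Σ kqᵢ/rᵢ = 30.6 V.
ΔV = V_B − V_A = -509 V.
W_field = −qΔV = −(3.48×10⁻⁹ C)(-509 V) = 1.77×10⁻⁶ J.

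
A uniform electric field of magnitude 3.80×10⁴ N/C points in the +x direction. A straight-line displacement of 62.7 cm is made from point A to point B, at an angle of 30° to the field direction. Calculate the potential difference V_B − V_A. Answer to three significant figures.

Only the component of displacement along E changes the potential: ΔV = −E·d·cosθ.
ΔV = −(3.80×10⁴ V/m)(0.627 m)cos30° = -2.06×10⁴ V.

-2.06×10⁴ V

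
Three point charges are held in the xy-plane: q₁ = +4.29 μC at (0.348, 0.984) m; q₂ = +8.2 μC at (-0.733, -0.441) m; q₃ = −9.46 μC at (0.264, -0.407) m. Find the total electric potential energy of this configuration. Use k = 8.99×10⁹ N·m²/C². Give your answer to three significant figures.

The work to assemble the configuration equals its total potential energy, U = Σ kqᵢqⱼ/rᵢⱼ over all pairs.
Pair separations: r₁₂ = 1.79 m, r₁₃ = 1.39 m, r₂₃ = 0.998 m.
U = (0.177) + (-0.262) + (-0.699) = -0.784 J.

-0.784 J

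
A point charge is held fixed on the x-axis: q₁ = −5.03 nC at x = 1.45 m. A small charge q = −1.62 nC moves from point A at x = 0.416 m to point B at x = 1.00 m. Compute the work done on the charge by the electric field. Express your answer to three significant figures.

The work done by the electric force is W_field = −ΔU = −q(V_B − V_A) = q(V_A − V_B).
At A: distance to the source charge is 1.03 m; V_A = kq₁/r = -43.7 V.
At B: distance to the source charge is 0.450 m; V_B = kq₁/r = -100 V.
ΔV = V_B − V_A = -56.8 V.
W_field = −qΔV = −(-1.62×10⁻⁹ C)(-56.8 V) = -9.19×10⁻⁸ J.

-9.19×10⁻⁸ J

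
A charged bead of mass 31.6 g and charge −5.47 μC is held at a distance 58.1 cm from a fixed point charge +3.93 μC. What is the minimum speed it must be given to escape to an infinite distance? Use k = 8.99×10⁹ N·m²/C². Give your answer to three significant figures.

4.59 m/s

To just escape, total mechanical energy must reach zero at infinity: ½mv²_min + U = 0, so ½mv²_min = −U = |kQq|/r.
|U| = |kQq|/r = (8.99×10⁹ N·m²/C²)(3.93×10⁻⁶)(5.47×10⁻⁶)/(0.581) = 0.333 J.
v_min = √(2|U|/m) = √(2·0.333/0.0316) = 4.59 m/s.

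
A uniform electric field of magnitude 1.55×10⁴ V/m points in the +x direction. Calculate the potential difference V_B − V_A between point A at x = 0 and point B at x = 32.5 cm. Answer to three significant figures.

In a uniform field, potential decreases in the direction of E: V_B − V_A = −E·Δx.
V_B − V_A = −(1.55×10⁴ V/m)(0.325 m) = -5040 V.

-5040 V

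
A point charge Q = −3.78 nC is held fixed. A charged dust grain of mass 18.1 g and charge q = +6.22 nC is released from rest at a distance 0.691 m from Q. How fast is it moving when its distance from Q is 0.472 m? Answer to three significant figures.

Only the electrostatic force acts, so mechanical energy is conserved: ½mv² = U₁ − U₂ = kQq(1/r₁ − 1/r₂).
U₁ − U₂ = (8.99×10⁹ N·m²/C²)(-3.78×10⁻⁹ C)(6.22×10⁻⁹ C)(1/0.691 − 1/0.472) = 1.42×10⁻⁷ J.
v = √(2·1.42×10⁻⁷/0.0181) = 3.96×10⁻³ m/s.

3.96×10⁻³ m/s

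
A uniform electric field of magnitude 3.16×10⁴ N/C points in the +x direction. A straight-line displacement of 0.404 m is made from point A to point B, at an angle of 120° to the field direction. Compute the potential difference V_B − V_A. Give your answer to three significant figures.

6380 V

Only the component of displacement along E changes the potential: ΔV = −E·d·cosθ.
ΔV = −(3.16×10⁴ V/m)(0.404 m)cos120° = 6380 V.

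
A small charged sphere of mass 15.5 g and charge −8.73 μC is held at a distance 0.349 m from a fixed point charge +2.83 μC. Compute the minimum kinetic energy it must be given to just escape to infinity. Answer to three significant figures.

To just escape, total mechanical energy must reach zero at infinity: ½mv²_min + U = 0, so ½mv²_min = −U = |kQq|/r.
|U| = |kQq|/r = (8.99×10⁹ N·m²/C²)(2.83×10⁻⁶)(8.73×10⁻⁶)/(0.349) = 0.636 J.

0.636 J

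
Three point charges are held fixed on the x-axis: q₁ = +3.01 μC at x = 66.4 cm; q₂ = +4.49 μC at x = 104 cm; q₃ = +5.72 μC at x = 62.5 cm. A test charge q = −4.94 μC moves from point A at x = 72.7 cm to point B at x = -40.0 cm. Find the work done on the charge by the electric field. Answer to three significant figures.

-4.74 J

The work done by the electric force is W_field = −ΔU = −q(V_B − V_A) = q(V_A − V_B).
At A: distances to the source charges are 0.0630 m, 0.313 m, 0.102 m; V_A = Σ kqᵢ/rᵢ = 1.06×10⁶ V.
At B: distances to the source charges are 1.06 m, 1.44 m, 1.02 m; V_B = Σ kqᵢ/rᵢ = 1.04×10⁵ V.
ΔV = V_B − V_A = -9.59×10⁵ V.
W_field = −qΔV = −(-4.94×10⁻⁶ C)(-9.59×10⁵ V) = -4.74 J.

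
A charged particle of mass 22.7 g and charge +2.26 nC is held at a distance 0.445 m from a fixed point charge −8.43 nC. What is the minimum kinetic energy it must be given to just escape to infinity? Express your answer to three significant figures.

3.85×10⁻⁷ J

To just escape, total mechanical energy must reach zero at infinity: ½mv²_min + U = 0, so ½mv²_min = −U = |kQq|/r.
|U| = |kQq|/r = (8.99×10⁹ N·m²/C²)(8.43×10⁻⁹)(2.26×10⁻⁹)/(0.445) = 3.85×10⁻⁷ J.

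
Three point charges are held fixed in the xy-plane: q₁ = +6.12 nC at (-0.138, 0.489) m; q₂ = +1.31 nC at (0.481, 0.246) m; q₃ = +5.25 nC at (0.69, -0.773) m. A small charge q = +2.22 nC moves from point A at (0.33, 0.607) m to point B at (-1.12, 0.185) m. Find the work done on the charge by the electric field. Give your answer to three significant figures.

2.07×10⁻⁷ J

The work done by the electric force is W_field = −ΔU = −q(V_B − V_A) = q(V_A − V_B).
At A: distances to the source charges are 0.483 m, 0.391 m, 1.43 m; V_A = Σ kqᵢ/rᵢ = 177 V.
At B: distances to the source charges are 1.03 m, 1.60 m, 2.05 m; V_B = Σ kqᵢ/rᵢ = 83.9 V.
ΔV = V_B − V_A = -93.3 V.
W_field = −qΔV = −(2.22×10⁻⁹ C)(-93.3 V) = 2.07×10⁻⁷ J.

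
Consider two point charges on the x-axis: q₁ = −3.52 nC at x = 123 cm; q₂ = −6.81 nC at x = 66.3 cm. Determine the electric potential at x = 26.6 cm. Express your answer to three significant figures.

Electric potential is a scalar, so the contributions from each charge add algebraically: V = Σ kqᵢ/rᵢ.
Distances from the field point to each charge: r₁ = 0.964 m, r₂ = 0.397 m.
V = k[(-3.52×10⁻⁹)/(0.964) + (-6.81×10⁻⁹)/(0.397)] = -187 V.

-187 V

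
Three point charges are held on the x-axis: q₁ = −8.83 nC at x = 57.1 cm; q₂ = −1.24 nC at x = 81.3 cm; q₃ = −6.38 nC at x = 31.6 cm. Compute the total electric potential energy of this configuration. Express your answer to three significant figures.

2.54×10⁻⁶ J

The work to assemble the configuration equals its total potential energy, U = Σ kqᵢqⱼ/rᵢⱼ over all pairs.
Pair separations: r₁₂ = 0.242 m, r₁₃ = 0.255 m, r₂₃ = 0.497 m.
U = (4.07×10⁻⁷) + (1.99×10⁻⁶) + (1.43×10⁻⁷) = 2.54×10⁻⁶ J.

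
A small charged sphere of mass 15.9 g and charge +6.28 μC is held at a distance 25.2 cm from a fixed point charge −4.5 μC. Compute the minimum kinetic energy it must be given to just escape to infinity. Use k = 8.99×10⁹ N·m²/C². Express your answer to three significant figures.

To just escape, total mechanical energy must reach zero at infinity: ½mv²_min + U = 0, so ½mv²_min = −U = |kQq|/r.
|U| = |kQq|/r = (8.99×10⁹ N·m²/C²)(4.50×10⁻⁶)(6.28×10⁻⁶)/(0.252) = 1.01 J.

1.01 J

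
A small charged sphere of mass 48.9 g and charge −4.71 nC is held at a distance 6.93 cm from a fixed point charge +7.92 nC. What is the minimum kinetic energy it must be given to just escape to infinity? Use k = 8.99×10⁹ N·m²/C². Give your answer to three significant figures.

4.84×10⁻⁶ J

To just escape, total mechanical energy must reach zero at infinity: ½mv²_min + U = 0, so ½mv²_min = −U = |kQq|/r.
|U| = |kQq|/r = (8.99×10⁹ N·m²/C²)(7.92×10⁻⁹)(4.71×10⁻⁹)/(0.0693) = 4.84×10⁻⁶ J.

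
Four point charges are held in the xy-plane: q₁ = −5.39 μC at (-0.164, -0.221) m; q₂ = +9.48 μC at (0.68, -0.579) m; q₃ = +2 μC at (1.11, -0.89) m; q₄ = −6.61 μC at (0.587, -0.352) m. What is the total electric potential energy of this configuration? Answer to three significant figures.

The work to assemble the configuration equals its total potential energy, U = Σ kqᵢqⱼ/rᵢⱼ over all pairs.
Pair separations: r₁₂ = 0.917 m, r₁₃ = 1.44 m, r₁₄ = 0.762 m, r₂₃ = 0.531 m, r₂₄ = 0.245 m, r₃₄ = 0.750 m.
Summing all 6 pair terms gives U = -2.28 J.

-2.28 J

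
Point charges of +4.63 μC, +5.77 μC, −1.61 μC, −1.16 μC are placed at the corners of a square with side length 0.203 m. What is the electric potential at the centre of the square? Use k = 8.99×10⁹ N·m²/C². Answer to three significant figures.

4.78×10⁵ V

The total potential is the scalar sum of each charge's contribution, V = Σ kqᵢ/rᵢ.
The distance from each corner to the centre is a√2/2 = 0.144 m.
V = k[(4.63×10⁻⁶)/(0.144) + (5.77×10⁻⁶)/(0.144) + (-1.61×10⁻⁶)/(0.144) + (-1.16×10⁻⁶)/(0.144)] = 4.78×10⁵ V.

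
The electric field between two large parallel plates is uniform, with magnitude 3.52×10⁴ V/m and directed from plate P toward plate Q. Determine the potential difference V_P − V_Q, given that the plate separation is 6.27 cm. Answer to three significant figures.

2210 V

In a uniform field, potential decreases in the direction of E: ΔV = −E·d for a displacement d parallel to E.
Going from Q to P is a displacement of 6.27 cm opposite to the field, so V_P − V_Q = +Ed = 2210 V.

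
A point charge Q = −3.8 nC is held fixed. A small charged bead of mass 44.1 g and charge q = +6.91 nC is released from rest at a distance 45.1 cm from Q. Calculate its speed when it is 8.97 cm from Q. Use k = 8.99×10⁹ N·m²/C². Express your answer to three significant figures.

9.78×10⁻³ m/s

Only the electrostatic force acts, so mechanical energy is conserved: ½mv² = U₁ − U₂ = kQq(1/r₁ − 1/r₂).
U₁ − U₂ = (8.99×10⁹ N·m²/C²)(-3.80×10⁻⁹ C)(6.91×10⁻⁹ C)(1/0.451 − 1/0.0897) = 2.11×10⁻⁶ J.
v = √(2·2.11×10⁻⁶/0.0441) = 9.78×10⁻³ m/s.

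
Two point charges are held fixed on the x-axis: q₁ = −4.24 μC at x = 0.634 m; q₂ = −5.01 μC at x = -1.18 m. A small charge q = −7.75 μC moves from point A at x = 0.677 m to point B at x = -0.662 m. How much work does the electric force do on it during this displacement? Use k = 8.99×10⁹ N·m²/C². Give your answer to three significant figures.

The work done by the electric force is W_field = −ΔU = −q(V_B − V_A) = q(V_A − V_B).
At A: distances to the source charges are 0.0430 m, 1.86 m; V_A = Σ kqᵢ/rᵢ = -9.11×10⁵ V.
At B: distances to the source charges are 1.30 m, 0.518 m; V_B = Σ kqᵢ/rᵢ = -1.16×10⁵ V.
ΔV = V_B − V_A = 7.94×10⁵ V.
W_field = −qΔV = −(-7.75×10⁻⁶ C)(7.94×10⁵ V) = 6.16 J.

6.16 J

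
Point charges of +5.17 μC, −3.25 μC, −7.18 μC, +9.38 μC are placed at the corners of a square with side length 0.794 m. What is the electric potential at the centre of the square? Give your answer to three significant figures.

6.60×10⁴ V

The total potential is the scalar sum of each charge's contribution, V = Σ kqᵢ/rᵢ.
The distance from each corner to the centre is a√2/2 = 0.561 m.
V = k[(5.17×10⁻⁶)/(0.561) + (-3.25×10⁻⁶)/(0.561) + (-7.18×10⁻⁶)/(0.561) + (9.38×10⁻⁶)/(0.561)] = 6.60×10⁴ V.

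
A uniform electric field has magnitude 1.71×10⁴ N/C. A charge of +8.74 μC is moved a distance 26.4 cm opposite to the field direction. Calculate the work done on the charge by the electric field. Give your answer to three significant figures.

-0.0395 J

The potential change for a displacement 26.4 cm opposite to the field direction is ΔV = +Ed = 4510 V.
W_field = −qΔV = -0.0395 J.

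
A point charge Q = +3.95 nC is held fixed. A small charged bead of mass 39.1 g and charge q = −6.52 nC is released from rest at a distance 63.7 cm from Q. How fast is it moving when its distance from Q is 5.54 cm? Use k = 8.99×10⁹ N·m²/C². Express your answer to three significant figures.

Only the electrostatic force acts, so mechanical energy is conserved: ½mv² = U₁ − U₂ = kQq(1/r₁ − 1/r₂).
U₁ − U₂ = (8.99×10⁹ N·m²/C²)(3.95×10⁻⁹ C)(-6.52×10⁻⁹ C)(1/0.637 − 1/0.0554) = 3.82×10⁻⁶ J.
v = √(2·3.82×10⁻⁶/0.0391) = 0.0140 m/s.

0.0140 m/s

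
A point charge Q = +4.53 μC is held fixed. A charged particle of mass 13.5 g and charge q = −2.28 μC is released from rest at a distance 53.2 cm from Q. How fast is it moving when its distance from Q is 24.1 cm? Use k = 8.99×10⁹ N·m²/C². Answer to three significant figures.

5.59 m/s

Only the electrostatic force acts, so mechanical energy is conserved: ½mv² = U₁ − U₂ = kQq(1/r₁ − 1/r₂).
U₁ − U₂ = (8.99×10⁹ N·m²/C²)(4.53×10⁻⁶ C)(-2.28×10⁻⁶ C)(1/0.532 − 1/0.241) = 0.211 J.
v = √(2·0.211/0.0135) = 5.59 m/s.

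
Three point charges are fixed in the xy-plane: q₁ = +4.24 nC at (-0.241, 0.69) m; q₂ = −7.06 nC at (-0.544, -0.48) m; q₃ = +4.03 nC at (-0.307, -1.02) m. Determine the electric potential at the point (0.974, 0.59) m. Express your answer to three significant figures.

Electric potential is a scalar, so the contributions from each charge add algebraically: V = Σ kqᵢ/rᵢ.
Distances from the field point to each charge: r₁ = 1.22 m, r₂ = 1.86 m, r₃ = 2.06 m.
V = k[(4.24×10⁻⁹)/(1.22) + (-7.06×10⁻⁹)/(1.86) + (4.03×10⁻⁹)/(2.06)] = 14.7 V.

14.7 V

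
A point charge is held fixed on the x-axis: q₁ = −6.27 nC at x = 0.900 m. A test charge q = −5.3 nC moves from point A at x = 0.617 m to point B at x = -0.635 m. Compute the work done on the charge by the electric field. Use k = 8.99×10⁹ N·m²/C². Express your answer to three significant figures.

8.61×10⁻⁷ J

The work done by the electric force is W_field = −ΔU = −q(V_B − V_A) = q(V_A − V_B).
At A: distance to the source charge is 0.283 m; V_A = kq₁/r = -199 V.
At B: distance to the source charge is 1.54 m; V_B = kq₁/r = -36.7 V.
ΔV = V_B − V_A = 162 V.
W_field = −qΔV = −(-5.30×10⁻⁹ C)(162 V) = 8.61×10⁻⁷ J.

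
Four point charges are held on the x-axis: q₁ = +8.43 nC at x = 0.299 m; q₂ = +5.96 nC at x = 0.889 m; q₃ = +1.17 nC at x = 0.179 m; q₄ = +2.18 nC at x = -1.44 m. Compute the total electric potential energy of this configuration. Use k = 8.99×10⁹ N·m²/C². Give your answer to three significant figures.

The work to assemble the configuration equals its total potential energy, U = Σ kqᵢqⱼ/rᵢⱼ over all pairs.
Pair separations: r₁₂ = 0.590 m, r₁₃ = 0.120 m, r₁₄ = 1.74 m, r₂₃ = 0.710 m, r₂₄ = 2.33 m, r₃₄ = 1.62 m.
Summing all 6 pair terms gives U = 1.75×10⁻⁶ J.

1.75×10⁻⁶ J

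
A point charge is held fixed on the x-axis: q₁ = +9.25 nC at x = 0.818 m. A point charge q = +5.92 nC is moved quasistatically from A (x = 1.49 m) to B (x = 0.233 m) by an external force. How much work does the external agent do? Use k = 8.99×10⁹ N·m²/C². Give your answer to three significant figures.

For quasistatic motion the external work equals the change in potential energy: W_ext = qΔV = q(V_B − V_A).
At A: distance to the source charge is 0.672 m; V_A = kq₁/r = 124 V.
At B: distance to the source charge is 0.585 m; V_B = kq₁/r = 142 V.
ΔV = V_B − V_A = 18.4 V.
W_ext = qΔV = (5.92×10⁻⁹ C)(18.4 V) = 1.09×10⁻⁷ J.

1.09×10⁻⁷ J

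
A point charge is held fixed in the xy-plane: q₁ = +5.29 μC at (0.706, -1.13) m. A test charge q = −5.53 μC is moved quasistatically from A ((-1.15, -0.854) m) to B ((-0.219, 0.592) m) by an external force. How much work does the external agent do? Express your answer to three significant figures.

5.61×10⁻³ J

For quasistatic motion the external work equals the change in potential energy: W_ext = qΔV = q(V_B − V_A).
At A: distance to the source charge is 1.88 m; V_A = kq₁/r = 2.53×10⁴ V.
At B: distance to the source charge is 1.95 m; V_B = kq₁/r = 2.43×10⁴ V.
ΔV = V_B − V_A = -1020 V.
W_ext = qΔV = (-5.53×10⁻⁶ C)(-1020 V) = 5.61×10⁻³ J.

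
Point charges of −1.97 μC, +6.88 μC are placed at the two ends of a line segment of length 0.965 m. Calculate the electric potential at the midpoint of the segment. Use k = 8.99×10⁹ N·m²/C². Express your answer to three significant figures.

9.15×10⁴ V

Electric potential is a scalar, so the contributions from each charge add algebraically: V = Σ kqᵢ/rᵢ.
Each charge is 0.482 m from the midpoint.
V = k[(-1.97×10⁻⁶)/(0.482) + (6.88×10⁻⁶)/(0.482)] = 9.15×10⁴ V.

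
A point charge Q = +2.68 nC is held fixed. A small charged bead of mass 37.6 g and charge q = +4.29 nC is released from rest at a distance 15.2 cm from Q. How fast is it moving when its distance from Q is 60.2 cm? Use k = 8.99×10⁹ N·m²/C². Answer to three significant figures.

Only the electrostatic force acts, so mechanical energy is conserved: ½mv² = U₁ − U₂ = kQq(1/r₁ − 1/r₂).
U₁ − U₂ = (8.99×10⁹ N·m²/C²)(2.68×10⁻⁹ C)(4.29×10⁻⁹ C)(1/0.152 − 1/0.602) = 5.08×10⁻⁷ J.
v = √(2·5.08×10⁻⁷/0.0376) = 5.20×10⁻³ m/s.

5.20×10⁻³ m/s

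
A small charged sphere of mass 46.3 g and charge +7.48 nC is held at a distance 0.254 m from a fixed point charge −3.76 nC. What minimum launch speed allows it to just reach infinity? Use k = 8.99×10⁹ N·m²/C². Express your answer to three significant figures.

To just escape, total mechanical energy must reach zero at infinity: ½mv²_min + U = 0, so ½mv²_min = −U = |kQq|/r.
|U| = |kQq|/r = (8.99×10⁹ N·m²/C²)(3.76×10⁻⁹)(7.48×10⁻⁹)/(0.254) = 9.95×10⁻⁷ J.
v_min = √(2|U|/m) = √(2·9.95×10⁻⁷/0.0463) = 6.56×10⁻³ m/s.

6.56×10⁻³ m/s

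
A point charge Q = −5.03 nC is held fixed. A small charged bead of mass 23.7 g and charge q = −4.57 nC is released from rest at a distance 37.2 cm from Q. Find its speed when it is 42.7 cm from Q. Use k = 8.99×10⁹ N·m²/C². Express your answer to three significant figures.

2.46×10⁻³ m/s

Only the electrostatic force acts, so mechanical energy is conserved: ½mv² = U₁ − U₂ = kQq(1/r₁ − 1/r₂).
U₁ − U₂ = (8.99×10⁹ N·m²/C²)(-5.03×10⁻⁹ C)(-4.57×10⁻⁹ C)(1/0.372 − 1/0.427) = 7.16×10⁻⁸ J.
v = √(2·7.16×10⁻⁸/0.0237) = 2.46×10⁻³ m/s.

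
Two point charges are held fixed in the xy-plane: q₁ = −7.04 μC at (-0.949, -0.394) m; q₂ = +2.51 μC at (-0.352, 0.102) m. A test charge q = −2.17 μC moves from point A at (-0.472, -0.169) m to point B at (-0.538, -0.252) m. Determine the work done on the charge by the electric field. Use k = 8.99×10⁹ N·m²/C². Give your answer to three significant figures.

-0.0982 J

The work done by the electric force is W_field = −ΔU = −q(V_B − V_A) = q(V_A − V_B).
At A: distances to the source charges are 0.527 m, 0.296 m; V_A = Σ kqᵢ/rᵢ = -4.39×10⁴ V.
At B: distances to the source charges are 0.435 m, 0.400 m; V_B = Σ kqᵢ/rᵢ = -8.91×10⁴ V.
ΔV = V_B − V_A = -4.53×10⁴ V.
W_field = −qΔV = −(-2.17×10⁻⁶ C)(-4.53×10⁴ V) = -0.0982 J.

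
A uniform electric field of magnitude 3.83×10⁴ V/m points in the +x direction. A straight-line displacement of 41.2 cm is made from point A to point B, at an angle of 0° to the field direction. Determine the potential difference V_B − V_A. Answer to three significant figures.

Only the component of displacement along E changes the potential: ΔV = −E·d·cosθ.
ΔV = −(3.83×10⁴ V/m)(0.412 m)cos0° = -1.58×10⁴ V.

-1.58×10⁴ V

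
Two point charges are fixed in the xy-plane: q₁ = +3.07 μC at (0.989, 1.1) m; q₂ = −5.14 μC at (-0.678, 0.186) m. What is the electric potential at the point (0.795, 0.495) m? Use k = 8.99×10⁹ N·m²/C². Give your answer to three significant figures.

The total potential is the scalar sum of each charge's contribution, V = Σ kqᵢ/rᵢ.
Distances from the field point to each charge: r₁ = 0.635 m, r₂ = 1.51 m.
V = k[(3.07×10⁻⁶)/(0.635) + (-5.14×10⁻⁶)/(1.51)] = 1.27×10⁴ V.

1.27×10⁴ V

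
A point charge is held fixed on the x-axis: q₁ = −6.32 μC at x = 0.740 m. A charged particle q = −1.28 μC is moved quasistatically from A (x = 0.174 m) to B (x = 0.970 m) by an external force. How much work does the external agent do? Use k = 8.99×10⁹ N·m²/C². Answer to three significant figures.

0.188 J

For quasistatic motion the external work equals the change in potential energy: W_ext = qΔV = q(V_B − V_A).
At A: distance to the source charge is 0.566 m; V_A = kq₁/r = -1.00×10⁵ V.
At B: distance to the source charge is 0.230 m; V_B = kq₁/r = -2.47×10⁵ V.
ΔV = V_B − V_A = -1.47×10⁵ V.
W_ext = qΔV = (-1.28×10⁻⁶ C)(-1.47×10⁵ V) = 0.188 J.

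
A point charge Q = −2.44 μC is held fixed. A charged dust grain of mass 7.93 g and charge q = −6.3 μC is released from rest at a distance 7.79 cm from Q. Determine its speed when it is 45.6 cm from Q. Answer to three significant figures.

Only the electrostatic force acts, so mechanical energy is conserved: ½mv² = U₁ − U₂ = kQq(1/r₁ − 1/r₂).
U₁ − U₂ = (8.99×10⁹ N·m²/C²)(-2.44×10⁻⁶ C)(-6.30×10⁻⁶ C)(1/0.0779 − 1/0.456) = 1.47 J.
v = √(2·1.47/7.93×10⁻³) = 19.3 m/s.

19.3 m/s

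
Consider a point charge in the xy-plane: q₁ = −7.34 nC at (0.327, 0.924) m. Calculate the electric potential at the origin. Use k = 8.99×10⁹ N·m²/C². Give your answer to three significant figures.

The total potential is the scalar sum of each charge's contribution, V = Σ kqᵢ/rᵢ.
Distances from the field point to each charge: r₁ = 0.980 m.
V = k[(-7.34×10⁻⁹)/(0.980)] = -67.3 V.

-67.3 V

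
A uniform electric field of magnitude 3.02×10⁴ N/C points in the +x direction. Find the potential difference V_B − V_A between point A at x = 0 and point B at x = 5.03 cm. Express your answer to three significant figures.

-1520 V

In a uniform field, potential decreases in the direction of E: V_B − V_A = −E·Δx.
V_B − V_A = −(3.02×10⁴ V/m)(0.0503 m) = -1520 V.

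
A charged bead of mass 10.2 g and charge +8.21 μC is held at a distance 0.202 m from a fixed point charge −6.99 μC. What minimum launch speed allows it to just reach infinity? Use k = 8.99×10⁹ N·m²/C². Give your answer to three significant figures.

To just escape, total mechanical energy must reach zero at infinity: ½mv²_min + U = 0, so ½mv²_min = −U = |kQq|/r.
|U| = |kQq|/r = (8.99×10⁹ N·m²/C²)(6.99×10⁻⁶)(8.21×10⁻⁶)/(0.202) = 2.55 J.
v_min = √(2|U|/m) = √(2·2.55/0.0102) = 22.4 m/s.

22.4 m/s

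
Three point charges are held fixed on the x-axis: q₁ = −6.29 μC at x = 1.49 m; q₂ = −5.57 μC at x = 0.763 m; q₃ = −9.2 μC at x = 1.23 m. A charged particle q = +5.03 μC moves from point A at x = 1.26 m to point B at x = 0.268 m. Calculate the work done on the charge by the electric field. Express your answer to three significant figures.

-14.4 J

The work done by the electric force is W_field = −ΔU = −q(V_B − V_A) = q(V_A − V_B).
At A: distances to the source charges are 0.230 m, 0.497 m, 0.0300 m; V_A = Σ kqᵢ/rᵢ = -3.10×10⁶ V.
At B: distances to the source charges are 1.22 m, 0.495 m, 0.962 m; V_B = Σ kqᵢ/rᵢ = -2.33×10⁵ V.
ΔV = V_B − V_A = 2.87×10⁶ V.
W_field = −qΔV = −(5.03×10⁻⁶ C)(2.87×10⁶ V) = -14.4 J.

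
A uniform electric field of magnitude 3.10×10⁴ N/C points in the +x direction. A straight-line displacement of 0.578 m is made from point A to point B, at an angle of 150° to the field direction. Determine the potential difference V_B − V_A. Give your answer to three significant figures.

1.55×10⁴ V

Only the component of displacement along E changes the potential: ΔV = −E·d·cosθ.
ΔV = −(3.10×10⁴ V/m)(0.578 m)cos150° = 1.55×10⁴ V.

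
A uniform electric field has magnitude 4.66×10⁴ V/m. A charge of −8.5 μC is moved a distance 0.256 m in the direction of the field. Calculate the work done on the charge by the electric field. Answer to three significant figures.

The potential change for a displacement 0.256 m in the direction of the field is ΔV = −Ed = -1.19×10⁴ V.
W_field = −qΔV = -0.101 J.

-0.101 J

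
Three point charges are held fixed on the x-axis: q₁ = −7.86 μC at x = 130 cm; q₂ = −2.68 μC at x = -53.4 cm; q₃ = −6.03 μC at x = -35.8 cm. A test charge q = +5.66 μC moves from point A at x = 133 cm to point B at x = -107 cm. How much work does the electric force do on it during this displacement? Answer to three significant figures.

-12.7 J

The work done by the electric force is W_field = −ΔU = −q(V_B − V_A) = q(V_A − V_B).
At A: distances to the source charges are 0.0300 m, 1.86 m, 1.69 m; V_A = Σ kqᵢ/rᵢ = -2.40×10⁶ V.
At B: distances to the source charges are 2.37 m, 0.536 m, 0.712 m; V_B = Σ kqᵢ/rᵢ = -1.51×10⁵ V.
ΔV = V_B − V_A = 2.25×10⁶ V.
W_field = −qΔV = −(5.66×10⁻⁶ C)(2.25×10⁶ V) = -12.7 J.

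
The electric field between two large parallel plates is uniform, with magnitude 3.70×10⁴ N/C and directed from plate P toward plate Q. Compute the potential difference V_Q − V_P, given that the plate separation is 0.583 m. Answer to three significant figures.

In a uniform field, potential decreases in the direction of E: ΔV = −E·d for a displacement d parallel to E.
Going from P to Q is a displacement of 0.583 m along the field, so V_Q − V_P = −Ed = -2.16×10⁴ V.

-2.16×10⁴ V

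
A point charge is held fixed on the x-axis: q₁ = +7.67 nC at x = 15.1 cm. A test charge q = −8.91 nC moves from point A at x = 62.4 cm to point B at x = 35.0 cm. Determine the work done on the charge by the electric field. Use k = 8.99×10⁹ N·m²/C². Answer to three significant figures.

1.79×10⁻⁶ J

The work done by the electric force is W_field = −ΔU = −q(V_B − V_A) = q(V_A − V_B).
At A: distance to the source charge is 0.473 m; V_A = kq₁/r = 146 V.
At B: distance to the source charge is 0.199 m; V_B = kq₁/r = 346 V.
ΔV = V_B − V_A = 201 V.
W_field = −qΔV = −(-8.91×10⁻⁹ C)(201 V) = 1.79×10⁻⁶ J.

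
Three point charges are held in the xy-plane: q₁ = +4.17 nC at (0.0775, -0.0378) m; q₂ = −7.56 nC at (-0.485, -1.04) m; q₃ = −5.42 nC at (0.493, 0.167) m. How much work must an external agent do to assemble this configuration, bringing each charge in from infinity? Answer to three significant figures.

The work to assemble the configuration equals its total potential energy, U = Σ kqᵢqⱼ/rᵢⱼ over all pairs.
Pair separations: r₁₂ = 1.15 m, r₁₃ = 0.463 m, r₂₃ = 1.55 m.
U = (-2.47×10⁻⁷) + (-4.39×10⁻⁷) + (2.37×10⁻⁷) = -4.48×10⁻⁷ J.

-4.48×10⁻⁷ J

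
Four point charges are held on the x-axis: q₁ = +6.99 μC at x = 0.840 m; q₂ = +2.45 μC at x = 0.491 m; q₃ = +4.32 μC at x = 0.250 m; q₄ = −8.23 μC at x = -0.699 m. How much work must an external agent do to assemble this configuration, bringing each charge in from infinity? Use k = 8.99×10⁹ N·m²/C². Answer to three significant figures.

0.471 J

The assembly work is the sum of pairwise potential energies, U = Σ_{i<j} kqᵢqⱼ/rᵢⱼ.
Pair separations: r₁₂ = 0.349 m, r₁₃ = 0.590 m, r₁₄ = 1.54 m, r₂₃ = 0.241 m, r₂₄ = 1.19 m, r₃₄ = 0.949 m.
Summing all 6 pair terms gives U = 0.471 J.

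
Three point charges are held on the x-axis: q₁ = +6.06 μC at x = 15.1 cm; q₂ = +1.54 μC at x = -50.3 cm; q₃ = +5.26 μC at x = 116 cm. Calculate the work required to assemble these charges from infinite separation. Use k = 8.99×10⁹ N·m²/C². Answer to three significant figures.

0.456 J

The assembly work is the sum of pairwise potential energies, U = Σ_{i<j} kqᵢqⱼ/rᵢⱼ.
Pair separations: r₁₂ = 0.654 m, r₁₃ = 1.01 m, r₂₃ = 1.66 m.
U = (0.128) + (0.284) + (0.0438) = 0.456 J.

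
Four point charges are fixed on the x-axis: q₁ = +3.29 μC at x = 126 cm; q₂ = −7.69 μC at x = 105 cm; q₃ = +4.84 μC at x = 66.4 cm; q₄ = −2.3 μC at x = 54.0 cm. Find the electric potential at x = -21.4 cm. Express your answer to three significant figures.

-1.25×10⁴ V

Electric potential is a scalar, so the contributions from each charge add algebraically: V = Σ kqᵢ/rᵢ.
Distances from the field point to each charge: r₁ = 1.47 m, r₂ = 1.26 m, r₃ = 0.878 m, r₄ = 0.754 m.
V = k[(3.29×10⁻⁶)/(1.47) + (-7.69×10⁻⁶)/(1.26) + (4.84×10⁻⁶)/(0.878) + (-2.30×10⁻⁶)/(0.754)] = -1.25×10⁴ V.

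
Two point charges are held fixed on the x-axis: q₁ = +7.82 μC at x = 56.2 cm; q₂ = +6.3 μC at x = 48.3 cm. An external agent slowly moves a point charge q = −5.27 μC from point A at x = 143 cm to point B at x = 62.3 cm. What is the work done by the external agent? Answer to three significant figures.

For quasistatic motion the external work equals the change in potential energy: W_ext = qΔV = q(V_B − V_A).
At A: distances to the source charges are 0.868 m, 0.947 m; V_A = Σ kqᵢ/rᵢ = 1.41×10⁵ V.
At B: distances to the source charges are 0.0610 m, 0.140 m; V_B = Σ kqᵢ/rᵢ = 1.56×10⁶ V.
ΔV = V_B − V_A = 1.42×10⁶ V.
W_ext = qΔV = (-5.27×10⁻⁶ C)(1.42×10⁶ V) = -7.46 J.

-7.46 J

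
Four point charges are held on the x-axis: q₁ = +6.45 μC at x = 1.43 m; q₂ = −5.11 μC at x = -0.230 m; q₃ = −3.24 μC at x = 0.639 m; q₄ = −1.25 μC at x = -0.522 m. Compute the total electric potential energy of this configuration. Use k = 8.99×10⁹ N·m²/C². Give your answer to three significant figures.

The assembly work is the sum of pairwise potential energies, U = Σ_{i<j} kqᵢqⱼ/rᵢⱼ.
Pair separations: r₁₂ = 1.66 m, r₁₃ = 0.791 m, r₁₄ = 1.95 m, r₂₃ = 0.869 m, r₂₄ = 0.292 m, r₃₄ = 1.16 m.
Summing all 6 pair terms gives U = -0.0538 J.

-0.0538 J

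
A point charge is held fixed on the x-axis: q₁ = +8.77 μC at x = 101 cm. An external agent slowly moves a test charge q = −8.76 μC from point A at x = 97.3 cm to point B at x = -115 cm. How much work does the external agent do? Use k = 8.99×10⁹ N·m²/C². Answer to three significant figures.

18.3 J

For quasistatic motion the external work equals the change in potential energy: W_ext = qΔV = q(V_B − V_A).
At A: distance to the source charge is 0.0370 m; V_A = kq₁/r = 2.13×10⁶ V.
At B: distance to the source charge is 2.16 m; V_B = kq₁/r = 3.65×10⁴ V.
ΔV = V_B − V_A = -2.09×10⁶ V.
W_ext = qΔV = (-8.76×10⁻⁶ C)(-2.09×10⁶ V) = 18.3 J.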